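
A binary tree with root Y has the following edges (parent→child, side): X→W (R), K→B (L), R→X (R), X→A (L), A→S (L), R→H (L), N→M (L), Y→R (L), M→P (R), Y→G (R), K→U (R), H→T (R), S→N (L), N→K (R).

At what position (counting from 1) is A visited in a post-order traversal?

Post-order visits the left subtree, then the right subtree, then the node.
At Y: go left to R.
  At R: go left to H.
    At H: no left child.
    At H: go right to T.
      T is a leaf — visit T.
    Visit H.
  At R: go right to X.
    At X: go left to A.
      At A: go left to S.
        At S: go left to N.
          At N: go left to M.
            At M: no left child.
            At M: go right to P.
              P is a leaf — visit P.
            Visit M.
          At N: go right to K.
            At K: go left to B.
              B is a leaf — visit B.
            At K: go right to U.
              U is a leaf — visit U.
            Visit K.
          Visit N.
        At S: no right child.
        Visit S.
      At A: no right child.
      Visit A.
    At X: go right to W.
      W is a leaf — visit W.
    Visit X.
  Visit R.
At Y: go right to G.
  G is a leaf — visit G.
Visit Y.
Full post-order sequence: T, H, P, M, B, U, K, N, S, A, W, X, R, G, Y.

10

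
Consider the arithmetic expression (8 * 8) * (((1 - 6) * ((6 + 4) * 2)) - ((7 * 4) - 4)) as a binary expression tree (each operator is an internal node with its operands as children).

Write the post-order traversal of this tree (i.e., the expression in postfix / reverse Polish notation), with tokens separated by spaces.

Post-order on an expression tree gives postfix notation: for each operator, emit left operand, right operand, then the operator.

8 8 * 1 6 - 6 4 + 2 * * 7 4 * 4 - - *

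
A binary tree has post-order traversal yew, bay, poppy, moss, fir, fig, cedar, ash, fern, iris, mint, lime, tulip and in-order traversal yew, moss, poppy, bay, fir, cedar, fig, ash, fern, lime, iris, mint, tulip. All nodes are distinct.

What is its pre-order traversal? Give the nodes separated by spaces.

tulip lime fern ash cedar fir moss yew poppy bay fig mint iris

The last element of post-order is the root; it splits in-order into left and right subtrees.
Root tulip: left subtree has 12 nodes {yew, moss, poppy, bay, fir, cedar, fig, ash, fern, lime, iris, mint}, right has 0 { }.
  Root lime: left subtree has 9 nodes {yew, moss, poppy, bay, fir, cedar, fig, ash, fern}, right has 2 {iris, mint}.
    Root fern: left subtree has 8 nodes {yew, moss, poppy, bay, fir, cedar, fig, ash}, right has 0 { }.
      Root ash: left subtree has 7 nodes {yew, moss, poppy, bay, fir, cedar, fig}, right has 0 { }.
        Root cedar: left subtree has 5 nodes {yew, moss, poppy, bay, fir}, right has 1 {fig}.
          Root fir: left subtree has 4 nodes {yew, moss, poppy, bay}, right has 0 { }.
            Root moss: left subtree has 1 node {yew}, right has 2 {poppy, bay}.
              Root poppy: left subtree has 0 nodes { }, right has 1 {bay}.
    Root mint: left subtree has 1 node {iris}, right has 0 { }.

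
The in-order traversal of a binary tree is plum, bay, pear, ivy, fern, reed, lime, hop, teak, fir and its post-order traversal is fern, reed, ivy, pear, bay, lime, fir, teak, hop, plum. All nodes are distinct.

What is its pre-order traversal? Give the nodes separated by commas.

plum, hop, lime, bay, pear, ivy, reed, fern, teak, fir

The last element of post-order is the root; it splits in-order into left and right subtrees.
Root plum: left subtree has 0 nodes { }, right has 9 {bay, pear, ivy, fern, reed, lime, hop, teak, fir}.
  Root hop: left subtree has 6 nodes {bay, pear, ivy, fern, reed, lime}, right has 2 {teak, fir}.
    Root lime: left subtree has 5 nodes {bay, pear, ivy, fern, reed}, right has 0 { }.
      Root bay: left subtree has 0 nodes { }, right has 4 {pear, ivy, fern, reed}.
        Root pear: left subtree has 0 nodes { }, right has 3 {ivy, fern, reed}.
          Root ivy: left subtree has 0 nodes { }, right has 2 {fern, reed}.
            Root reed: left subtree has 1 node {fern}, right has 0 { }.
    Root teak: left subtree has 0 nodes { }, right has 1 {fir}.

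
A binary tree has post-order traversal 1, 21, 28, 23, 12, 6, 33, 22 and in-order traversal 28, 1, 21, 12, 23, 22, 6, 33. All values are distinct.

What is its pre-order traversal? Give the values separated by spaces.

The last element of post-order is the root; it splits in-order into left and right subtrees.
Root 22: left subtree has 5 nodes {28, 1, 21, 12, 23}, right has 2 {6, 33}.
  Root 12: left subtree has 3 nodes {28, 1, 21}, right has 1 {23}.
    Root 28: left subtree has 0 nodes { }, right has 2 {1, 21}.
      Root 21: left subtree has 1 node {1}, right has 0 { }.
  Root 33: left subtree has 1 node {6}, right has 0 { }.

22 12 28 21 1 23 33 6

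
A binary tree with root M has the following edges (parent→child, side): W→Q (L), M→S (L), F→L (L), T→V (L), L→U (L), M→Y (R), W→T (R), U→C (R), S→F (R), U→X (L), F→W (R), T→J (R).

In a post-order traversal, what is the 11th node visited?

S

Post-order visits the left subtree, then the right subtree, then the node.
At M: go left to S.
  At S: no left child.
  At S: go right to F.
    At F: go left to L.
      At L: go left to U.
        At U: go left to X.
          X is a leaf — visit X.
        At U: go right to C.
          C is a leaf — visit C.
        Visit U.
      At L: no right child.
      Visit L.
    At F: go right to W.
      At W: go left to Q.
        Q is a leaf — visit Q.
      At W: go right to T.
        At T: go left to V.
          V is a leaf — visit V.
        At T: go right to J.
          J is a leaf — visit J.
        Visit T.
      Visit W.
    Visit F.
  Visit S.
At M: go right to Y.
  Y is a leaf — visit Y.
Visit M.
Full post-order sequence: X, C, U, L, Q, V, J, T, W, F, S, Y, M.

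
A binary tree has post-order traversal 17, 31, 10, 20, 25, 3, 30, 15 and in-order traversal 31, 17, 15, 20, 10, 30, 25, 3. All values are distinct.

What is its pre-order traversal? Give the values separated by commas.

The last element of post-order is the root; it splits in-order into left and right subtrees.
Root 15: left subtree has 2 nodes {31, 17}, right has 5 {20, 10, 30, 25, 3}.
  Root 31: left subtree has 0 nodes { }, right has 1 {17}.
  Root 30: left subtree has 2 nodes {20, 10}, right has 2 {25, 3}.
    Root 20: left subtree has 0 nodes { }, right has 1 {10}.
    Root 3: left subtree has 1 node {25}, right has 0 { }.

15, 31, 17, 30, 20, 10, 3, 25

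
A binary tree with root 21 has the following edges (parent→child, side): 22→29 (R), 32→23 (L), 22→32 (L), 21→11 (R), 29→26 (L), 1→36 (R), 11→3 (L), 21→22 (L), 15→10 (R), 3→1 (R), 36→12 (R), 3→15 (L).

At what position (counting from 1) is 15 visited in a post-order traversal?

Post-order visits the left subtree, then the right subtree, then the node.
At 21: go left to 22.
  At 22: go left to 32.
    At 32: go left to 23.
      23 is a leaf — visit 23.
    At 32: no right child.
    Visit 32.
  At 22: go right to 29.
    At 29: go left to 26.
      26 is a leaf — visit 26.
    At 29: no right child.
    Visit 29.
  Visit 22.
At 21: go right to 11.
  At 11: go left to 3.
    At 3: go left to 15.
      At 15: no left child.
      At 15: go right to 10.
        10 is a leaf — visit 10.
      Visit 15.
    At 3: go right to 1.
      At 1: no left child.
      At 1: go right to 36.
        At 36: no left child.
        At 36: go right to 12.
          12 is a leaf — visit 12.
        Visit 36.
      Visit 1.
    Visit 3.
  At 11: no right child.
  Visit 11.
Visit 21.
Full post-order sequence: 23, 32, 26, 29, 22, 10, 15, 12, 36, 1, 3, 11, 21.

7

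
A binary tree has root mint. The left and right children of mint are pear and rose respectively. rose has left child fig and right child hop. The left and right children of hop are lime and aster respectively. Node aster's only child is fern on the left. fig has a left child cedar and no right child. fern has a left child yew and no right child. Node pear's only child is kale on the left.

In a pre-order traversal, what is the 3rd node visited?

Pre-order visits the node, then its left subtree, then its right subtree.
Visit mint.
At mint: go left to pear.
  Visit pear.
  At pear: go left to kale.
    kale is a leaf — visit kale.
  At pear: no right child.
At mint: go right to rose.
  Visit rose.
  At rose: go left to fig.
    Visit fig.
    At fig: go left to cedar.
      cedar is a leaf — visit cedar.
    At fig: no right child.
  At rose: go right to hop.
    Visit hop.
    At hop: go left to lime.
      lime is a leaf — visit lime.
    At hop: go right to aster.
      Visit aster.
      At aster: go left to fern.
        Visit fern.
        At fern: go left to yew.
          yew is a leaf — visit yew.
        At fern: no right child.
      At aster: no right child.
Full pre-order sequence: mint, pear, kale, rose, fig, cedar, hop, lime, aster, fern, yew.

kale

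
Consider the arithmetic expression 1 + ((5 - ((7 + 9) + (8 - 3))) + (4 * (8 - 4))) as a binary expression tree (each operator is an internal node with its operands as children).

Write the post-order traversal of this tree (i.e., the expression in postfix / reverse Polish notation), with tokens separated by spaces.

1 5 7 9 + 8 3 - + - 4 8 4 - * + +

Post-order on an expression tree gives postfix notation: for each operator, emit left operand, right operand, then the operator.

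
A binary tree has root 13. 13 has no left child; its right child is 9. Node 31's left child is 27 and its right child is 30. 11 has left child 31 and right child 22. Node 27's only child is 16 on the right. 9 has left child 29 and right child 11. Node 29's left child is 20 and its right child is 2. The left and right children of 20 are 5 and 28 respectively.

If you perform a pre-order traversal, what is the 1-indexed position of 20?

4

Pre-order visits the node, then its left subtree, then its right subtree.
Visit 13.
At 13: no left child.
At 13: go right to 9.
  Visit 9.
  At 9: go left to 29.
    Visit 29.
    At 29: go left to 20.
      Visit 20.
      At 20: go left to 5.
        5 is a leaf — visit 5.
      At 20: go right to 28.
        28 is a leaf — visit 28.
    At 29: go right to 2.
      2 is a leaf — visit 2.
  At 9: go right to 11.
    Visit 11.
    At 11: go left to 31.
      Visit 31.
      At 31: go left to 27.
        Visit 27.
        At 27: no left child.
        At 27: go right to 16.
          16 is a leaf — visit 16.
      At 31: go right to 30.
        30 is a leaf — visit 30.
    At 11: go right to 22.
      22 is a leaf — visit 22.
Full pre-order sequence: 13, 9, 29, 20, 5, 28, 2, 11, 31, 27, 16, 30, 22.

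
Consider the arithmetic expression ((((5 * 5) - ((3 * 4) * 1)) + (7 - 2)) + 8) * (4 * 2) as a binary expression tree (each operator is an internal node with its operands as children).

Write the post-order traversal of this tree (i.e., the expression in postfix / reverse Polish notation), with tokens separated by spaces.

5 5 * 3 4 * 1 * - 7 2 - + 8 + 4 2 * *

Post-order on an expression tree gives postfix notation: for each operator, emit left operand, right operand, then the operator.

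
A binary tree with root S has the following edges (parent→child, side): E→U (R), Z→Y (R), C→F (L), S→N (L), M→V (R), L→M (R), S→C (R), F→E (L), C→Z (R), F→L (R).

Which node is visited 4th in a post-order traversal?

V

Post-order visits the left subtree, then the right subtree, then the node.
At S: go left to N.
  N is a leaf — visit N.
At S: go right to C.
  At C: go left to F.
    At F: go left to E.
      At E: no left child.
      At E: go right to U.
        U is a leaf — visit U.
      Visit E.
    At F: go right to L.
      At L: no left child.
      At L: go right to M.
        At M: no left child.
        At M: go right to V.
          V is a leaf — visit V.
        Visit M.
      Visit L.
    Visit F.
  At C: go right to Z.
    At Z: no left child.
    At Z: go right to Y.
      Y is a leaf — visit Y.
    Visit Z.
  Visit C.
Visit S.
Full post-order sequence: N, U, E, V, M, L, F, Y, Z, C, S.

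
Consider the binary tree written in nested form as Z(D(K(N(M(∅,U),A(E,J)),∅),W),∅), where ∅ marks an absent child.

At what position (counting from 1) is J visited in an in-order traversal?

6

In-order visits the left subtree, then the node, then the right subtree.
At Z: go left to D.
  At D: go left to K.
    At K: go left to N.
      At N: go left to M.
        At M: no left child.
        Visit M.
        At M: go right to U.
          U is a leaf — visit U.
      Visit N.
      At N: go right to A.
        At A: go left to E.
          E is a leaf — visit E.
        Visit A.
        At A: go right to J.
          J is a leaf — visit J.
    Visit K.
    At K: no right child.
  Visit D.
  At D: go right to W.
    W is a leaf — visit W.
Visit Z.
At Z: no right child.
Full in-order sequence: M, U, N, E, A, J, K, D, W, Z.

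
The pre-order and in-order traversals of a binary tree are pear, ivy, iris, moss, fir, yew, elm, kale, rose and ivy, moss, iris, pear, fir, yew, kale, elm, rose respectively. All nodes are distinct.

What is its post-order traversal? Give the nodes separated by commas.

moss, iris, ivy, kale, rose, elm, yew, fir, pear

The first element of pre-order is the root; it splits in-order into left and right subtrees.
Root pear: left subtree has 3 nodes {ivy, moss, iris}, right has 5 {fir, yew, kale, elm, rose}.
  Root ivy: left subtree has 0 nodes { }, right has 2 {moss, iris}.
    Root iris: left subtree has 1 node {moss}, right has 0 { }.
  Root fir: left subtree has 0 nodes { }, right has 4 {yew, kale, elm, rose}.
    Root yew: left subtree has 0 nodes { }, right has 3 {kale, elm, rose}.
      Root elm: left subtree has 1 node {kale}, right has 1 {rose}.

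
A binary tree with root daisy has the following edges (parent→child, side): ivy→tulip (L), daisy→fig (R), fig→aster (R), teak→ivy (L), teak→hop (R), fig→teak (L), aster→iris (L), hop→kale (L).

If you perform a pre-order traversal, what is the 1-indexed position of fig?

2

Pre-order visits the node, then its left subtree, then its right subtree.
Visit daisy.
At daisy: no left child.
At daisy: go right to fig.
  Visit fig.
  At fig: go left to teak.
    Visit teak.
    At teak: go left to ivy.
      Visit ivy.
      At ivy: go left to tulip.
        tulip is a leaf — visit tulip.
      At ivy: no right child.
    At teak: go right to hop.
      Visit hop.
      At hop: go left to kale.
        kale is a leaf — visit kale.
      At hop: no right child.
  At fig: go right to aster.
    Visit aster.
    At aster: go left to iris.
      iris is a leaf — visit iris.
    At aster: no right child.
Full pre-order sequence: daisy, fig, teak, ivy, tulip, hop, kale, aster, iris.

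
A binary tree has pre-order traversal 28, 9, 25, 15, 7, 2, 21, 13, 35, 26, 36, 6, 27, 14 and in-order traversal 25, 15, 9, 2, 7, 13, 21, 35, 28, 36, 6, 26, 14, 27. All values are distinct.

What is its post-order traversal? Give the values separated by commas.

15, 25, 2, 13, 35, 21, 7, 9, 6, 36, 14, 27, 26, 28

The first element of pre-order is the root; it splits in-order into left and right subtrees.
Root 28: left subtree has 8 nodes {25, 15, 9, 2, 7, 13, 21, 35}, right has 5 {36, 6, 26, 14, 27}.
  Root 9: left subtree has 2 nodes {25, 15}, right has 5 {2, 7, 13, 21, 35}.
    Root 25: left subtree has 0 nodes { }, right has 1 {15}.
    Root 7: left subtree has 1 node {2}, right has 3 {13, 21, 35}.
      Root 21: left subtree has 1 node {13}, right has 1 {35}.
  Root 26: left subtree has 2 nodes {36, 6}, right has 2 {14, 27}.
    Root 36: left subtree has 0 nodes { }, right has 1 {6}.
    Root 27: left subtree has 1 node {14}, right has 0 { }.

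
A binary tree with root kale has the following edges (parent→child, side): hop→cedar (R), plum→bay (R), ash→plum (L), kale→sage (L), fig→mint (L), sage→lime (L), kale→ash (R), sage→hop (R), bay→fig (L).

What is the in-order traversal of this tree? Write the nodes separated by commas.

lime, sage, hop, cedar, kale, plum, mint, fig, bay, ash

In-order visits the left subtree, then the node, then the right subtree.
At kale: go left to sage.
  At sage: go left to lime.
    lime is a leaf — visit lime.
  Visit sage.
  At sage: go right to hop.
    At hop: no left child.
    Visit hop.
    At hop: go right to cedar.
      cedar is a leaf — visit cedar.
Visit kale.
At kale: go right to ash.
  At ash: go left to plum.
    At plum: no left child.
    Visit plum.
    At plum: go right to bay.
      At bay: go left to fig.
        At fig: go left to mint.
          mint is a leaf — visit mint.
        Visit fig.
        At fig: no right child.
      Visit bay.
      At bay: no right child.
  Visit ash.
  At ash: no right child.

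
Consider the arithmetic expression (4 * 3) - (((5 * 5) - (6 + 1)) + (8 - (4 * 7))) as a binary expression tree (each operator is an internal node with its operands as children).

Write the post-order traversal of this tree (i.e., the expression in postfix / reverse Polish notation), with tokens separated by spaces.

4 3 * 5 5 * 6 1 + - 8 4 7 * - + -

Post-order on an expression tree gives postfix notation: for each operator, emit left operand, right operand, then the operator.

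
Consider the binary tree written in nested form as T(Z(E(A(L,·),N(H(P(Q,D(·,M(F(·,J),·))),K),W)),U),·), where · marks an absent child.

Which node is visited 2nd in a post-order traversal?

A

Post-order visits the left subtree, then the right subtree, then the node.
At T: go left to Z.
  At Z: go left to E.
    At E: go left to A.
      At A: go left to L.
        L is a leaf — visit L.
      At A: no right child.
      Visit A.
    At E: go right to N.
      At N: go left to H.
        At H: go left to P.
          At P: go left to Q.
            Q is a leaf — visit Q.
          At P: go right to D.
            At D: no left child.
            At D: go right to M.
              At M: go left to F.
                At F: no left child.
                At F: go right to J.
                  J is a leaf — visit J.
                Visit F.
              At M: no right child.
              Visit M.
            Visit D.
          Visit P.
        At H: go right to K.
          K is a leaf — visit K.
        Visit H.
      At N: go right to W.
        W is a leaf — visit W.
      Visit N.
    Visit E.
  At Z: go right to U.
    U is a leaf — visit U.
  Visit Z.
At T: no right child.
Visit T.
Full post-order sequence: L, A, Q, J, F, M, D, P, K, H, W, N, E, U, Z, T.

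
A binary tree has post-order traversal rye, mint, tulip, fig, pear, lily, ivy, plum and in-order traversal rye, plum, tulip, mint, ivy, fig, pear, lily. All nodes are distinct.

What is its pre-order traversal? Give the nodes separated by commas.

The last element of post-order is the root; it splits in-order into left and right subtrees.
Root plum: left subtree has 1 node {rye}, right has 6 {tulip, mint, ivy, fig, pear, lily}.
  Root ivy: left subtree has 2 nodes {tulip, mint}, right has 3 {fig, pear, lily}.
    Root tulip: left subtree has 0 nodes { }, right has 1 {mint}.
    Root lily: left subtree has 2 nodes {fig, pear}, right has 0 { }.
      Root pear: left subtree has 1 node {fig}, right has 0 { }.

plum, rye, ivy, tulip, mint, lily, pear, fig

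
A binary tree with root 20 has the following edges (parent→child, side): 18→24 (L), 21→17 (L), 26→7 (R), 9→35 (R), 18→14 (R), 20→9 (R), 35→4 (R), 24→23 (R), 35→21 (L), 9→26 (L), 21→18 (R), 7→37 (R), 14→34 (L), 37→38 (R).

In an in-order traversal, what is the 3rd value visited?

7

In-order visits the left subtree, then the node, then the right subtree.
At 20: no left child.
Visit 20.
At 20: go right to 9.
  At 9: go left to 26.
    At 26: no left child.
    Visit 26.
    At 26: go right to 7.
      At 7: no left child.
      Visit 7.
      At 7: go right to 37.
        At 37: no left child.
        Visit 37.
        At 37: go right to 38.
          38 is a leaf — visit 38.
  Visit 9.
  At 9: go right to 35.
    At 35: go left to 21.
      At 21: go left to 17.
        17 is a leaf — visit 17.
      Visit 21.
      At 21: go right to 18.
        At 18: go left to 24.
          At 24: no left child.
          Visit 24.
          At 24: go right to 23.
            23 is a leaf — visit 23.
        Visit 18.
        At 18: go right to 14.
          At 14: go left to 34.
            34 is a leaf — visit 34.
          Visit 14.
          At 14: no right child.
    Visit 35.
    At 35: go right to 4.
      4 is a leaf — visit 4.
Full in-order sequence: 20, 26, 7, 37, 38, 9, 17, 21, 24, 23, 18, 34, 14, 35, 4.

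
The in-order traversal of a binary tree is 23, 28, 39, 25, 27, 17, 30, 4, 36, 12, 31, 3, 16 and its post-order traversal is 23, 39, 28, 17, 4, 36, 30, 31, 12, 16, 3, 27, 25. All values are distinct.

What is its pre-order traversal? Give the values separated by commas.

The last element of post-order is the root; it splits in-order into left and right subtrees.
Root 25: left subtree has 3 nodes {23, 28, 39}, right has 9 {27, 17, 30, 4, 36, 12, 31, 3, 16}.
  Root 28: left subtree has 1 node {23}, right has 1 {39}.
  Root 27: left subtree has 0 nodes { }, right has 8 {17, 30, 4, 36, 12, 31, 3, 16}.
    Root 3: left subtree has 6 nodes {17, 30, 4, 36, 12, 31}, right has 1 {16}.
      Root 12: left subtree has 4 nodes {17, 30, 4, 36}, right has 1 {31}.
        Root 30: left subtree has 1 node {17}, right has 2 {4, 36}.
          Root 36: left subtree has 1 node {4}, right has 0 { }.

25, 28, 23, 39, 27, 3, 12, 30, 17, 36, 4, 31, 16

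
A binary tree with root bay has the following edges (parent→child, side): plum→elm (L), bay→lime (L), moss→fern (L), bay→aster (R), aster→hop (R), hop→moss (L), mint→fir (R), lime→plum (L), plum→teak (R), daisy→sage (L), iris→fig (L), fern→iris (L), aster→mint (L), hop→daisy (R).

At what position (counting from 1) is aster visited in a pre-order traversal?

6

Pre-order visits the node, then its left subtree, then its right subtree.
Visit bay.
At bay: go left to lime.
  Visit lime.
  At lime: go left to plum.
    Visit plum.
    At plum: go left to elm.
      elm is a leaf — visit elm.
    At plum: go right to teak.
      teak is a leaf — visit teak.
  At lime: no right child.
At bay: go right to aster.
  Visit aster.
  At aster: go left to mint.
    Visit mint.
    At mint: no left child.
    At mint: go right to fir.
      fir is a leaf — visit fir.
  At aster: go right to hop.
    Visit hop.
    At hop: go left to moss.
      Visit moss.
      At moss: go left to fern.
        Visit fern.
        At fern: go left to iris.
          Visit iris.
          At iris: go left to fig.
            fig is a leaf — visit fig.
          At iris: no right child.
        At fern: no right child.
      At moss: no right child.
    At hop: go right to daisy.
      Visit daisy.
      At daisy: go left to sage.
        sage is a leaf — visit sage.
      At daisy: no right child.
Full pre-order sequence: bay, lime, plum, elm, teak, aster, mint, fir, hop, moss, fern, iris, fig, daisy, sage.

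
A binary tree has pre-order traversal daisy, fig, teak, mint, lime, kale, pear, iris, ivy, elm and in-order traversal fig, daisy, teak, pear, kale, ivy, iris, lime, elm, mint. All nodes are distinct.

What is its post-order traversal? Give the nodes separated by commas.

fig, pear, ivy, iris, kale, elm, lime, mint, teak, daisy

The first element of pre-order is the root; it splits in-order into left and right subtrees.
Root daisy: left subtree has 1 node {fig}, right has 8 {teak, pear, kale, ivy, iris, lime, elm, mint}.
  Root teak: left subtree has 0 nodes { }, right has 7 {pear, kale, ivy, iris, lime, elm, mint}.
    Root mint: left subtree has 6 nodes {pear, kale, ivy, iris, lime, elm}, right has 0 { }.
      Root lime: left subtree has 4 nodes {pear, kale, ivy, iris}, right has 1 {elm}.
        Root kale: left subtree has 1 node {pear}, right has 2 {ivy, iris}.
          Root iris: left subtree has 1 node {ivy}, right has 0 { }.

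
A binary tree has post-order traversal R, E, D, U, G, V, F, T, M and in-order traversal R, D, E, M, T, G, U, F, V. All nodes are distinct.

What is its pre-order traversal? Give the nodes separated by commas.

The last element of post-order is the root; it splits in-order into left and right subtrees.
Root M: left subtree has 3 nodes {R, D, E}, right has 5 {T, G, U, F, V}.
  Root D: left subtree has 1 node {R}, right has 1 {E}.
  Root T: left subtree has 0 nodes { }, right has 4 {G, U, F, V}.
    Root F: left subtree has 2 nodes {G, U}, right has 1 {V}.
      Root G: left subtree has 0 nodes { }, right has 1 {U}.

M, D, R, E, T, F, G, U, V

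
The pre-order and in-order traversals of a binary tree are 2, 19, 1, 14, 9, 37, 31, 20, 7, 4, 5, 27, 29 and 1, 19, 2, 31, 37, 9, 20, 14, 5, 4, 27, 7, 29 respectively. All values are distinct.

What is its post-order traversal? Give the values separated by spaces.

1 19 31 37 20 9 5 27 4 29 7 14 2

The first element of pre-order is the root; it splits in-order into left and right subtrees.
Root 2: left subtree has 2 nodes {1, 19}, right has 10 {31, 37, 9, 20, 14, 5, 4, 27, 7, 29}.
  Root 19: left subtree has 1 node {1}, right has 0 { }.
  Root 14: left subtree has 4 nodes {31, 37, 9, 20}, right has 5 {5, 4, 27, 7, 29}.
    Root 9: left subtree has 2 nodes {31, 37}, right has 1 {20}.
      Root 37: left subtree has 1 node {31}, right has 0 { }.
    Root 7: left subtree has 3 nodes {5, 4, 27}, right has 1 {29}.
      Root 4: left subtree has 1 node {5}, right has 1 {27}.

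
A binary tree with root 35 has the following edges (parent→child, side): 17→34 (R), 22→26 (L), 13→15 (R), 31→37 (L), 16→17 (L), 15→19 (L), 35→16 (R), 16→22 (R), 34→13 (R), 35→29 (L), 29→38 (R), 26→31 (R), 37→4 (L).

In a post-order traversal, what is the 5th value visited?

13

Post-order visits the left subtree, then the right subtree, then the node.
At 35: go left to 29.
  At 29: no left child.
  At 29: go right to 38.
    38 is a leaf — visit 38.
  Visit 29.
At 35: go right to 16.
  At 16: go left to 17.
    At 17: no left child.
    At 17: go right to 34.
      At 34: no left child.
      At 34: go right to 13.
        At 13: no left child.
        At 13: go right to 15.
          At 15: go left to 19.
            19 is a leaf — visit 19.
          At 15: no right child.
          Visit 15.
        Visit 13.
      Visit 34.
    Visit 17.
  At 16: go right to 22.
    At 22: go left to 26.
      At 26: no left child.
      At 26: go right to 31.
        At 31: go left to 37.
          At 37: go left to 4.
            4 is a leaf — visit 4.
          At 37: no right child.
          Visit 37.
        At 31: no right child.
        Visit 31.
      Visit 26.
    At 22: no right child.
    Visit 22.
  Visit 16.
Visit 35.
Full post-order sequence: 38, 29, 19, 15, 13, 34, 17, 4, 37, 31, 26, 22, 16, 35.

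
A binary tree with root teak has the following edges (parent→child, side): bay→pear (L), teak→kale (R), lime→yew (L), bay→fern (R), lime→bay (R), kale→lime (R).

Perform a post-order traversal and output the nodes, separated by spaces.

Post-order visits the left subtree, then the right subtree, then the node.
At teak: no left child.
At teak: go right to kale.
  At kale: no left child.
  At kale: go right to lime.
    At lime: go left to yew.
      yew is a leaf — visit yew.
    At lime: go right to bay.
      At bay: go left to pear.
        pear is a leaf — visit pear.
      At bay: go right to fern.
        fern is a leaf — visit fern.
      Visit bay.
    Visit lime.
  Visit kale.
Visit teak.

yew pear fern bay lime kale teak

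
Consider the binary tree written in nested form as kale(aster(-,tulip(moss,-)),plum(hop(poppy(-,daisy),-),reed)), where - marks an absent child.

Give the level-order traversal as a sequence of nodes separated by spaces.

Level-order visits nodes level by level from the root, left to right within each level.
Level 0: kale
Level 1: aster, plum
Level 2: tulip, hop, reed
Level 3: moss, poppy
Level 4: daisy

kale aster plum tulip hop reed moss poppy daisy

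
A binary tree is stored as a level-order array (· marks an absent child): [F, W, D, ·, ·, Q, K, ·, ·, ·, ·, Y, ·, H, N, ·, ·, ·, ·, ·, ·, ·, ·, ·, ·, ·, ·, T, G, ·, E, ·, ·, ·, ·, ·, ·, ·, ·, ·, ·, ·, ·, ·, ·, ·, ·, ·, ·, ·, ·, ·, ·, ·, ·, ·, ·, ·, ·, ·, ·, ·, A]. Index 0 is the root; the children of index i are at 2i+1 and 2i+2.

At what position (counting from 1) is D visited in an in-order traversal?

5

In-order visits the left subtree, then the node, then the right subtree.
At F: go left to W.
  W is a leaf — visit W.
Visit F.
At F: go right to D.
  At D: go left to Q.
    At Q: go left to Y.
      Y is a leaf — visit Y.
    Visit Q.
    At Q: no right child.
  Visit D.
  At D: go right to K.
    At K: go left to H.
      At H: go left to T.
        T is a leaf — visit T.
      Visit H.
      At H: go right to G.
        G is a leaf — visit G.
    Visit K.
    At K: go right to N.
      At N: no left child.
      Visit N.
      At N: go right to E.
        At E: no left child.
        Visit E.
        At E: go right to A.
          A is a leaf — visit A.
Full in-order sequence: W, F, Y, Q, D, T, H, G, K, N, E, A.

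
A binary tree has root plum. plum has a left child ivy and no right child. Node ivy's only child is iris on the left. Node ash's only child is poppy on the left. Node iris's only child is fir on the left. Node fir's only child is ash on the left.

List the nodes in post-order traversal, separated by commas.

Post-order visits the left subtree, then the right subtree, then the node.
At plum: go left to ivy.
  At ivy: go left to iris.
    At iris: go left to fir.
      At fir: go left to ash.
        At ash: go left to poppy.
          poppy is a leaf — visit poppy.
        At ash: no right child.
        Visit ash.
      At fir: no right child.
      Visit fir.
    At iris: no right child.
    Visit iris.
  At ivy: no right child.
  Visit ivy.
At plum: no right child.
Visit plum.

poppy, ash, fir, iris, ivy, plum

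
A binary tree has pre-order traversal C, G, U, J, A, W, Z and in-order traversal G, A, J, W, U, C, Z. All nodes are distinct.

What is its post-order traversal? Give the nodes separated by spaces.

The first element of pre-order is the root; it splits in-order into left and right subtrees.
Root C: left subtree has 5 nodes {G, A, J, W, U}, right has 1 {Z}.
  Root G: left subtree has 0 nodes { }, right has 4 {A, J, W, U}.
    Root U: left subtree has 3 nodes {A, J, W}, right has 0 { }.
      Root J: left subtree has 1 node {A}, right has 1 {W}.

A W J U G Z C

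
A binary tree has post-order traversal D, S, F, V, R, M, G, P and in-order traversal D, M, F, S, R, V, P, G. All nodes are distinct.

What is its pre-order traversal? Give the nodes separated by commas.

P, M, D, R, F, S, V, G

The last element of post-order is the root; it splits in-order into left and right subtrees.
Root P: left subtree has 6 nodes {D, M, F, S, R, V}, right has 1 {G}.
  Root M: left subtree has 1 node {D}, right has 4 {F, S, R, V}.
    Root R: left subtree has 2 nodes {F, S}, right has 1 {V}.
      Root F: left subtree has 0 nodes { }, right has 1 {S}.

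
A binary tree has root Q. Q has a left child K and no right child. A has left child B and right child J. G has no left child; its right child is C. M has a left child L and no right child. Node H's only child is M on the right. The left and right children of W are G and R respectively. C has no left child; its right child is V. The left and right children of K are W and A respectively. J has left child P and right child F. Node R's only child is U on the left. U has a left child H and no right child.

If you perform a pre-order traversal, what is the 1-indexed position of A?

Pre-order visits the node, then its left subtree, then its right subtree.
Visit Q.
At Q: go left to K.
  Visit K.
  At K: go left to W.
    Visit W.
    At W: go left to G.
      Visit G.
      At G: no left child.
      At G: go right to C.
        Visit C.
        At C: no left child.
        At C: go right to V.
          V is a leaf — visit V.
    At W: go right to R.
      Visit R.
      At R: go left to U.
        Visit U.
        At U: go left to H.
          Visit H.
          At H: no left child.
          At H: go right to M.
            Visit M.
            At M: go left to L.
              L is a leaf — visit L.
            At M: no right child.
        At U: no right child.
      At R: no right child.
  At K: go right to A.
    Visit A.
    At A: go left to B.
      B is a leaf — visit B.
    At A: go right to J.
      Visit J.
      At J: go left to P.
        P is a leaf — visit P.
      At J: go right to F.
        F is a leaf — visit F.
At Q: no right child.
Full pre-order sequence: Q, K, W, G, C, V, R, U, H, M, L, A, B, J, P, F.

12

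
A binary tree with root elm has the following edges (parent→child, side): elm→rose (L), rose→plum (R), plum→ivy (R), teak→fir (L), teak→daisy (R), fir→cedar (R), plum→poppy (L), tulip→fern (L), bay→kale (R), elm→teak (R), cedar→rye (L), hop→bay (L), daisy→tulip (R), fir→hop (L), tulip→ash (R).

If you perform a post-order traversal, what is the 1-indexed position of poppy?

Post-order visits the left subtree, then the right subtree, then the node.
At elm: go left to rose.
  At rose: no left child.
  At rose: go right to plum.
    At plum: go left to poppy.
      poppy is a leaf — visit poppy.
    At plum: go right to ivy.
      ivy is a leaf — visit ivy.
    Visit plum.
  Visit rose.
At elm: go right to teak.
  At teak: go left to fir.
    At fir: go left to hop.
      At hop: go left to bay.
        At bay: no left child.
        At bay: go right to kale.
          kale is a leaf — visit kale.
        Visit bay.
      At hop: no right child.
      Visit hop.
    At fir: go right to cedar.
      At cedar: go left to rye.
        rye is a leaf — visit rye.
      At cedar: no right child.
      Visit cedar.
    Visit fir.
  At teak: go right to daisy.
    At daisy: no left child.
    At daisy: go right to tulip.
      At tulip: go left to fern.
        fern is a leaf — visit fern.
      At tulip: go right to ash.
        ash is a leaf — visit ash.
      Visit tulip.
    Visit daisy.
  Visit teak.
Visit elm.
Full post-order sequence: poppy, ivy, plum, rose, kale, bay, hop, rye, cedar, fir, fern, ash, tulip, daisy, teak, elm.

1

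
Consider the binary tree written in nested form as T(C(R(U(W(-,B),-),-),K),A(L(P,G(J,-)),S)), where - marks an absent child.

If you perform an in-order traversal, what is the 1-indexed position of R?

In-order visits the left subtree, then the node, then the right subtree.
At T: go left to C.
  At C: go left to R.
    At R: go left to U.
      At U: go left to W.
        At W: no left child.
        Visit W.
        At W: go right to B.
          B is a leaf — visit B.
      Visit U.
      At U: no right child.
    Visit R.
    At R: no right child.
  Visit C.
  At C: go right to K.
    K is a leaf — visit K.
Visit T.
At T: go right to A.
  At A: go left to L.
    At L: go left to P.
      P is a leaf — visit P.
    Visit L.
    At L: go right to G.
      At G: go left to J.
        J is a leaf — visit J.
      Visit G.
      At G: no right child.
  Visit A.
  At A: go right to S.
    S is a leaf — visit S.
Full in-order sequence: W, B, U, R, C, K, T, P, L, J, G, A, S.

4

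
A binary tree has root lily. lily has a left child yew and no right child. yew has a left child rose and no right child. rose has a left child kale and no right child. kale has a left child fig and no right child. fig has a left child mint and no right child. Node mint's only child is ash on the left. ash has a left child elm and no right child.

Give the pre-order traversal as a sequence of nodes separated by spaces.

lily yew rose kale fig mint ash elm

Pre-order visits the node, then its left subtree, then its right subtree.
Visit lily.
At lily: go left to yew.
  Visit yew.
  At yew: go left to rose.
    Visit rose.
    At rose: go left to kale.
      Visit kale.
      At kale: go left to fig.
        Visit fig.
        At fig: go left to mint.
          Visit mint.
          At mint: go left to ash.
            Visit ash.
            At ash: go left to elm.
              elm is a leaf — visit elm.
            At ash: no right child.
          At mint: no right child.
        At fig: no right child.
      At kale: no right child.
    At rose: no right child.
  At yew: no right child.
At lily: no right child.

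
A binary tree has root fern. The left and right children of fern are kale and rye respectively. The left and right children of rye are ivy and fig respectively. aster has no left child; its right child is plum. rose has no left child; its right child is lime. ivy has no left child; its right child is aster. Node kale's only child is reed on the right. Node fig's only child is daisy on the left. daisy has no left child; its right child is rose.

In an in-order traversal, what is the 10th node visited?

lime

In-order visits the left subtree, then the node, then the right subtree.
At fern: go left to kale.
  At kale: no left child.
  Visit kale.
  At kale: go right to reed.
    reed is a leaf — visit reed.
Visit fern.
At fern: go right to rye.
  At rye: go left to ivy.
    At ivy: no left child.
    Visit ivy.
    At ivy: go right to aster.
      At aster: no left child.
      Visit aster.
      At aster: go right to plum.
        plum is a leaf — visit plum.
  Visit rye.
  At rye: go right to fig.
    At fig: go left to daisy.
      At daisy: no left child.
      Visit daisy.
      At daisy: go right to rose.
        At rose: no left child.
        Visit rose.
        At rose: go right to lime.
          lime is a leaf — visit lime.
    Visit fig.
    At fig: no right child.
Full in-order sequence: kale, reed, fern, ivy, aster, plum, rye, daisy, rose, lime, fig.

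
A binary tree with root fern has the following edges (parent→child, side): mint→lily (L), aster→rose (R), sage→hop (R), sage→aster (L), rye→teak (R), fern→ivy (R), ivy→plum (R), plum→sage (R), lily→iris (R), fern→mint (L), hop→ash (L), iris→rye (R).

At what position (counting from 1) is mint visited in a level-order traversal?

Level-order visits nodes level by level from the root, left to right within each level.
Level 0: fern
Level 1: mint, ivy
Level 2: lily, plum
Level 3: iris, sage
Level 4: rye, aster, hop
Level 5: teak, rose, ash
Full level-order sequence: fern, mint, ivy, lily, plum, iris, sage, rye, aster, hop, teak, rose, ash.

2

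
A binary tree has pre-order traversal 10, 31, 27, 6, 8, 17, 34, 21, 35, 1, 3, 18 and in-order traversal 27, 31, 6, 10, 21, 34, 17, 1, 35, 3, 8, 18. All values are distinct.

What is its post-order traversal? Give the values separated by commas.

27, 6, 31, 21, 34, 1, 3, 35, 17, 18, 8, 10

The first element of pre-order is the root; it splits in-order into left and right subtrees.
Root 10: left subtree has 3 nodes {27, 31, 6}, right has 8 {21, 34, 17, 1, 35, 3, 8, 18}.
  Root 31: left subtree has 1 node {27}, right has 1 {6}.
  Root 8: left subtree has 6 nodes {21, 34, 17, 1, 35, 3}, right has 1 {18}.
    Root 17: left subtree has 2 nodes {21, 34}, right has 3 {1, 35, 3}.
      Root 34: left subtree has 1 node {21}, right has 0 { }.
      Root 35: left subtree has 1 node {1}, right has 1 {3}.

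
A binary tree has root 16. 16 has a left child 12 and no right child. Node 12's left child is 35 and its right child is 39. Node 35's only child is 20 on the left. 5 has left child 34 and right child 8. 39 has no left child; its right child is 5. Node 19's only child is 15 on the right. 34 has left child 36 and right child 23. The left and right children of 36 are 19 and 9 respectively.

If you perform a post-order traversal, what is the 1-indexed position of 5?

Post-order visits the left subtree, then the right subtree, then the node.
At 16: go left to 12.
  At 12: go left to 35.
    At 35: go left to 20.
      20 is a leaf — visit 20.
    At 35: no right child.
    Visit 35.
  At 12: go right to 39.
    At 39: no left child.
    At 39: go right to 5.
      At 5: go left to 34.
        At 34: go left to 36.
          At 36: go left to 19.
            At 19: no left child.
            At 19: go right to 15.
              15 is a leaf — visit 15.
            Visit 19.
          At 36: go right to 9.
            9 is a leaf — visit 9.
          Visit 36.
        At 34: go right to 23.
          23 is a leaf — visit 23.
        Visit 34.
      At 5: go right to 8.
        8 is a leaf — visit 8.
      Visit 5.
    Visit 39.
  Visit 12.
At 16: no right child.
Visit 16.
Full post-order sequence: 20, 35, 15, 19, 9, 36, 23, 34, 8, 5, 39, 12, 16.

10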